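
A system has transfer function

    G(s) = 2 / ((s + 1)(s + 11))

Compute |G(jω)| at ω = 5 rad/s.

|G(j5)| ≈ 0.03246

Substitute s = j5: numerator = 2, denominator = -14 + j60.
|G(j5)| = |2| / |-14 + j60| = 2 / 61.612 ≈ 0.03246.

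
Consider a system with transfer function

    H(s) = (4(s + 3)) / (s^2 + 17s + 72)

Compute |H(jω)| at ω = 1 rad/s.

Substitute s = j1: numerator = 12 + j4, denominator = 71 + j17.
|H(j1)| = |12 + j4| / |71 + j17| = 12.649 / 73.007 ≈ 0.1733.

|H(j1)| ≈ 0.1733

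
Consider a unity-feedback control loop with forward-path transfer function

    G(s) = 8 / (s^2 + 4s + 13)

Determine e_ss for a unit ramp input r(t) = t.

e_ss = ∞

G(s) has no poles at the origin.
This is a Type 0 system; Kv = lim_{s→0} s·G(s) = 0, so the steady-state error for a ramp input is infinite.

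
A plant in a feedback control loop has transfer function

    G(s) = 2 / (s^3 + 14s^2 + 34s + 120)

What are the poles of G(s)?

s = -1 ± 3j, -12

The poles are the roots of the denominator s^3 + 14s^2 + 34s + 120 = 0.
Trying s = -12: the polynomial evaluates to 0, so (s + 12) is a factor.
Dividing out leaves s^2 + 2s + 10 = 0.
The quadratic formula then gives s = -1 ± 3j.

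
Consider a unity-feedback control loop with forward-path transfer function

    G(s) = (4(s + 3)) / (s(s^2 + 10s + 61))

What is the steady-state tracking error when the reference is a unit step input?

G(s) has one pole at the origin.
This is a Type 1 system; for a step input the steady-state error is zero.

e_ss = 0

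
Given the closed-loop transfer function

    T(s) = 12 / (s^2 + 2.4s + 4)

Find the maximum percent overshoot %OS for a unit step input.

%OS ≈ 9.48%

Comparing s^2 + 2.4s + 4 to s^2 + 2ζωₙs + ωₙ²: ωₙ = 2 rad/s and ζ = 2.4/(2·2) = 0.6.
%OS = 100·exp(−πζ/√(1−ζ²)) = 100·exp(−π·0.6/√(1−0.6²)) ≈ 9.48%.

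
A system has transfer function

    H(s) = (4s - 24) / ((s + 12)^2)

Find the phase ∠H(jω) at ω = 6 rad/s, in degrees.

∠H(j6) ≈ 81.87°

At s = j6: numerator = -24 + j24, denominator = 108 + j144.
∠H = ∠num − ∠den = 135° − (53.130°) = 81.87°.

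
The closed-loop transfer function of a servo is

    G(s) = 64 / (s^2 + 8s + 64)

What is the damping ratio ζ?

ζ = 0.5

Compare the denominator to the standard form s^2 + 2ζωₙs + ωₙ².
ωₙ² = 64, so ωₙ = 8 rad/s.
2ζωₙ = 8, so ζ = 8/(2·8) = 0.5.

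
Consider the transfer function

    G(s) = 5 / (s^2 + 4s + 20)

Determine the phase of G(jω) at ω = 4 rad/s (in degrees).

At s = j4: numerator = 5, denominator = 4 + j16.
∠G = ∠num − ∠den = 0° − (75.964°) = -75.96°.

∠G(j4) ≈ -75.96°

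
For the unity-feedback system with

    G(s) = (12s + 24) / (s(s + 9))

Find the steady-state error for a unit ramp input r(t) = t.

e_ss = 0.3750

G(s) has one pole at the origin.
This is a Type 1 system. Kv = lim_{s→0} s·G(s) = 24/9 = 8/3.
e_ss = 1/Kv = 1/(8/3) = 3/8 ≈ 0.3750.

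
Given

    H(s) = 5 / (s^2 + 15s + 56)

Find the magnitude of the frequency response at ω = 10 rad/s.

Substitute s = j10: numerator = 5, denominator = -44 + j150.
|H(j10)| = |5| / |-44 + j150| = 5 / 156.32 ≈ 0.03199.

|H(j10)| ≈ 0.03199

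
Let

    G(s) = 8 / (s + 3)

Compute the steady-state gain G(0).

G(0) = 8/3 ≈ 2.667

At s = 0 each factor (s + a) contributes a and each (s^2 + bs + c) contributes c.
G(0) = 8·1 / ((3)) = 8/3 = 8/3.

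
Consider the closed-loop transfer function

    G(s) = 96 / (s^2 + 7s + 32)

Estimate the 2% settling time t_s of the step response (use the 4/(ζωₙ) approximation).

t_s ≈ 1.143 s

Comparing s^2 + 7s + 32 to s^2 + 2ζωₙs + ωₙ²: ωₙ = √32 ≈ 5.657 rad/s and ζ = 7/(2·√32) ≈ 0.6187.
ζωₙ = 7/2 = 3.5, so t_s ≈ 4/(ζωₙ) = 4/3.5 ≈ 1.143 s.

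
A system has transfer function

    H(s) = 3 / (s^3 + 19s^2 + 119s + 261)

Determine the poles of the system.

The poles are the roots of the denominator s^3 + 19s^2 + 119s + 261 = 0.
Trying s = -9: the polynomial evaluates to 0, so (s + 9) is a factor.
Dividing out leaves s^2 + 10s + 29 = 0.
The quadratic formula then gives s = -5 ± 2j.

s = -5 + 2j, -5 - 2j, -9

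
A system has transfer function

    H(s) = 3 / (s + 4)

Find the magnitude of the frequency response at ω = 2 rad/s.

|H(j2)| ≈ 0.6708

Substitute s = j2: numerator = 3, denominator = 4 + j2.
|H(j2)| = |3| / |4 + j2| = 3 / 4.4721 ≈ 0.6708.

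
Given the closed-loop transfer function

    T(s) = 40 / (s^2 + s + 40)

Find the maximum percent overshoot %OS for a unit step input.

%OS ≈ 77.9%

Comparing s^2 + s + 40 to s^2 + 2ζωₙs + ωₙ²: ωₙ = √40 ≈ 6.325 rad/s and ζ = 1/(2·√40) ≈ 0.07906.
%OS = 100·exp(−πζ/√(1−ζ²)) = 100·exp(−π·0.07906/√(1−0.07906²)) ≈ 77.9%.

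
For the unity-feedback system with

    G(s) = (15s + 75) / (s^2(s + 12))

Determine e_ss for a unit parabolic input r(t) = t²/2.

G(s) has 2 poles at the origin.
This is a Type 2 system. Ka = lim_{s→0} s^2·G(s) = 75/12 = 25/4.
e_ss = 1/Ka = 1/(25/4) = 4/25 ≈ 0.1600.

e_ss = 0.1600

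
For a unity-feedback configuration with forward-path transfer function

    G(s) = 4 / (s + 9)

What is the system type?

The denominator has no factor of s at the origin — no free integrator — so this is a Type 0 system.

Type 0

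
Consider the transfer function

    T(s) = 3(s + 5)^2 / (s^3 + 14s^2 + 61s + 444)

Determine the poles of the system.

The poles are the roots of the denominator s^3 + 14s^2 + 61s + 444 = 0.
Trying s = -12: the polynomial evaluates to 0, so (s + 12) is a factor.
Dividing out leaves s^2 + 2s + 37 = 0.
The quadratic formula then gives s = -1 ± 6j.

s = -1 ± 6j, -12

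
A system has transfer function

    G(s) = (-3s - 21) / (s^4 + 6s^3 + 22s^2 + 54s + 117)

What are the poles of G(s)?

s = ±3j, -3 ± 2j

The poles are the roots of the denominator s^4 + 6s^3 + 22s^2 + 54s + 117 = 0.
No real roots exist; factor into two real quadratics: (s^2 + 9)(s^2 + 6s + 13) = 0.
Each quadratic gives a conjugate pair via the quadratic formula.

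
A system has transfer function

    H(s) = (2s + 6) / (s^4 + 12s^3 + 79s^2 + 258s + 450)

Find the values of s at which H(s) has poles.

s = -3 + 3j, -3 - 3j, -3 + 4j, -3 - 4j

The poles are the roots of the denominator s^4 + 12s^3 + 79s^2 + 258s + 450 = 0.
No real roots exist; factor into two real quadratics: (s^2 + 6s + 18)(s^2 + 6s + 25) = 0.
Each quadratic gives a conjugate pair via the quadratic formula.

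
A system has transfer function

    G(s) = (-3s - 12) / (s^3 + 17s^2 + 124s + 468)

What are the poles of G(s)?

s = -4 ± 6j, -9

The poles are the roots of the denominator s^3 + 17s^2 + 124s + 468 = 0.
Trying s = -9: the polynomial evaluates to 0, so (s + 9) is a factor.
Dividing out leaves s^2 + 8s + 52 = 0.
The quadratic formula then gives s = -4 ± 6j.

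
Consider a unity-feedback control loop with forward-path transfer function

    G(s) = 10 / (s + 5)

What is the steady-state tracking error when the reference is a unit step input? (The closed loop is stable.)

e_ss = 0.3333

G(s) has no poles at the origin.
This is a Type 0 system. Kp = lim_{s→0} G(s) = 10/5 = 2.
e_ss = 1/(1 + Kp) = 1/(1 + 2) = 1/3 ≈ 0.3333.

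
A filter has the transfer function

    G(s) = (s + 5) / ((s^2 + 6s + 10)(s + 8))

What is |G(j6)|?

Substitute s = j6: numerator = 5 + j6, denominator = -424 + j132.
|G(j6)| = |5 + j6| / |-424 + j132| = 7.8102 / 444.07 ≈ 0.01759.

|G(j6)| ≈ 0.01759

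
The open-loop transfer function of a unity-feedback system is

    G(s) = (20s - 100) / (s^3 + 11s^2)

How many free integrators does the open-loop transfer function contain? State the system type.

Type 2

Factor s from the denominator: s^3 + 11s^2 = s^2·(s + 11).
There are 2 poles at the origin, so the system is Type 2.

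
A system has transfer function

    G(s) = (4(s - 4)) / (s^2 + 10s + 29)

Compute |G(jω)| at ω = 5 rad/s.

|G(j5)| ≈ 0.5106

Substitute s = j5: numerator = -16 + j20, denominator = 4 + j50.
|G(j5)| = |-16 + j20| / |4 + j50| = 25.612 / 50.160 ≈ 0.5106.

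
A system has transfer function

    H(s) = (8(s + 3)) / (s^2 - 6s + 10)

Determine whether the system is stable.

The denominator s^2 - 6s + 10 factors as (s^2 - 6s + 10), giving poles at s = 3 + j, 3 - j.
Since the pole(s) at s = 3 + j, 3 - j lie in the right half-plane, the system is unstable.

unstable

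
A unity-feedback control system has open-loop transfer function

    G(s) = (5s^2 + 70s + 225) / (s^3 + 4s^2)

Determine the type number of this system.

Type 2

Factor s from the denominator: s^3 + 4s^2 = s^2·(s + 4).
There are 2 poles at the origin, so the system is Type 2.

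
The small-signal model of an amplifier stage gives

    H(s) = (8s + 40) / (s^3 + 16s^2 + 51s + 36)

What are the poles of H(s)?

The poles are the roots of the denominator s^3 + 16s^2 + 51s + 36 = 0.
Trying s = -12: the polynomial evaluates to 0, so (s + 12) is a factor.
Dividing out leaves s^2 + 4s + 3 = 0.
Factoring the quadratic: (s + 3)(s + 1) = 0.

s = -12, -3, -1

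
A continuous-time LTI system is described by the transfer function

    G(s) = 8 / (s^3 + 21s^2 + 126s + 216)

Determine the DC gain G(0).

G(0) = 1/27 ≈ 0.03704

Set s = 0: G(0) = (8) / (216) = 1/27.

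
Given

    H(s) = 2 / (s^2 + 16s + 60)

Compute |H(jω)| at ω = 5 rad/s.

|H(j5)| ≈ 0.02290

Substitute s = j5: numerator = 2, denominator = 35 + j80.
|H(j5)| = |2| / |35 + j80| = 2 / 87.321 ≈ 0.02290.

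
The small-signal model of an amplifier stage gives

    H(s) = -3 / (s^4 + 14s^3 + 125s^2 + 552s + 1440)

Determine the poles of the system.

s = -4 ± 4j, -3 ± 6j

The poles are the roots of the denominator s^4 + 14s^3 + 125s^2 + 552s + 1440 = 0.
No real roots exist; factor into two real quadratics: (s^2 + 8s + 32)(s^2 + 6s + 45) = 0.
Each quadratic gives a conjugate pair via the quadratic formula.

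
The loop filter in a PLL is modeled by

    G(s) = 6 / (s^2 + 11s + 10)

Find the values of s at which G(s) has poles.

The poles are the roots of the denominator s^2 + 11s + 10 = 0.
Factoring: (s + 10)(s + 1) = 0, so s = -10 and s = -1.

s = -10, -1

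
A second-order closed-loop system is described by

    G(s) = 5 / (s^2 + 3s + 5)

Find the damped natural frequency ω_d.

Comparing s^2 + 3s + 5 to s^2 + 2ζωₙs + ωₙ²: ωₙ = √5 ≈ 2.236 rad/s and ζ = 3/(2·√5) ≈ 0.6708.
ζωₙ = 3/2 = 1.5, so ω_d = ωₙ√(1−ζ²) = √(ωₙ² − (ζωₙ)²) = √(5 − 1.5²) = √2.75 ≈ 1.658 rad/s.

ω_d ≈ 1.658 rad/s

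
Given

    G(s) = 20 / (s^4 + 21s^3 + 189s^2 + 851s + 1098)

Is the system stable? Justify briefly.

stable

The denominator s^4 + 21s^3 + 189s^2 + 851s + 1098 factors as (s^2 + 10s + 61)(s + 2)(s + 9), giving poles at s = -5 + 6j, -5 - 6j, -2, -9.
Since all poles lie strictly in the left half-plane, the system is stable.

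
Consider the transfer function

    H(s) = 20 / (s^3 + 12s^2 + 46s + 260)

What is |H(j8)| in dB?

|H(j8)|_dB ≈ -28.4 dB

Substitute s = j8: numerator = 20, denominator = -508 - j144.
|H(j8)| = |20| / |-508 - j144| = 20 / 528.02 ≈ 0.03788.
In decibels: 20·log₁₀(0.03788) ≈ -28.4 dB.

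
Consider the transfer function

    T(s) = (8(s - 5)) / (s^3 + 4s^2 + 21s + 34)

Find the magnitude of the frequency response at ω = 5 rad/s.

Substitute s = j5: numerator = -40 + j40, denominator = -66 - j20.
|T(j5)| = |-40 + j40| / |-66 - j20| = 56.569 / 68.964 ≈ 0.8203.

|T(j5)| ≈ 0.8203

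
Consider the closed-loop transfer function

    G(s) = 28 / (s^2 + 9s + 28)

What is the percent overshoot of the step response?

Comparing s^2 + 9s + 28 to s^2 + 2ζωₙs + ωₙ²: ωₙ = √28 ≈ 5.292 rad/s and ζ = 9/(2·√28) ≈ 0.8504.
%OS = 100·exp(−πζ/√(1−ζ²)) = 100·exp(−π·0.8504/√(1−0.8504²)) ≈ 0.623%.

%OS ≈ 0.623%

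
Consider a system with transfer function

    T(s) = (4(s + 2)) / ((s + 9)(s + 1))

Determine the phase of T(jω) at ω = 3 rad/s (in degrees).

At s = j3: numerator = 8 + j12, denominator = j30.
∠T = ∠num − ∠den = 56.310° − (90°) = -33.69°.

∠T(j3) ≈ -33.69°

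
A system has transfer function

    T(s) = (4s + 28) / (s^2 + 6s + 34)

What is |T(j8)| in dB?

|T(j8)|_dB ≈ -2.48 dB

Substitute s = j8: numerator = 28 + j32, denominator = -30 + j48.
|T(j8)| = |28 + j32| / |-30 + j48| = 42.521 / 56.604 ≈ 0.7512.
In decibels: 20·log₁₀(0.7512) ≈ -2.48 dB.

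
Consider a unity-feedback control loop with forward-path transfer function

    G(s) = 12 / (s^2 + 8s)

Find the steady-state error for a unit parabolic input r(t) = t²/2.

e_ss = ∞

G(s) has one pole at the origin.
This is a Type 1 system; Ka = lim_{s→0} s^2·G(s) = 0, so the steady-state error for a parabola input is infinite.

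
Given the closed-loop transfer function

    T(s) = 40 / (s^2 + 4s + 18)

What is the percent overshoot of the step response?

%OS ≈ 18.7%

Comparing s^2 + 4s + 18 to s^2 + 2ζωₙs + ωₙ²: ωₙ = √18 ≈ 4.243 rad/s and ζ = 4/(2·√18) ≈ 0.4714.
%OS = 100·exp(−πζ/√(1−ζ²)) = 100·exp(−π·0.4714/√(1−0.4714²)) ≈ 18.7%.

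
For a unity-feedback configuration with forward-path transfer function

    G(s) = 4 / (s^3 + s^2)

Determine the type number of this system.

Factor s from the denominator: s^3 + s^2 = s^2·(s + 1).
There are 2 poles at the origin, so the system is Type 2.

Type 2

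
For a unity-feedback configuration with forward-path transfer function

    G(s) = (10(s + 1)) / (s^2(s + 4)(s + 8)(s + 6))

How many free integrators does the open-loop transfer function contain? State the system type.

Type 2

The denominator has 2 factors of s at the origin (free integrators), so this is a Type 2 system.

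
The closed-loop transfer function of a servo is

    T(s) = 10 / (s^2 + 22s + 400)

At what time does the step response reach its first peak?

t_p ≈ 0.1881 s

Comparing s^2 + 22s + 400 to s^2 + 2ζωₙs + ωₙ²: ωₙ = 20 rad/s and ζ = 22/(2·20) = 0.55.
ζωₙ = 22/2 = 11, so ω_d = ωₙ√(1−ζ²) = √(ωₙ² − (ζωₙ)²) = √(400 − 11²) = √279 ≈ 16.70 rad/s.
t_p = π/ω_d = π/16.70 ≈ 0.1881 s.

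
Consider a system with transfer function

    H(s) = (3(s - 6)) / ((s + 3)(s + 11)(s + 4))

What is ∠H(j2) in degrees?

∠H(j2) ≈ 91.01°

At s = j2: numerator = -18 + j6, denominator = 60 + j170.
∠H = ∠num − ∠den = 161.57° − (70.560°) = 91.01°.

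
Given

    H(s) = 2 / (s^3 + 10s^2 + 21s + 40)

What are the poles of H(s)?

s = -1 + 2j, -1 - 2j, -8

The poles are the roots of the denominator s^3 + 10s^2 + 21s + 40 = 0.
Trying s = -8: the polynomial evaluates to 0, so (s + 8) is a factor.
Dividing out leaves s^2 + 2s + 5 = 0.
The quadratic formula then gives s = -1 ± 2j.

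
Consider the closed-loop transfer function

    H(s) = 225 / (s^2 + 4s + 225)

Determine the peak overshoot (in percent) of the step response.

Comparing s^2 + 4s + 225 to s^2 + 2ζωₙs + ωₙ²: ωₙ = 15 rad/s and ζ = 4/(2·15) ≈ 0.1333.
%OS = 100·exp(−πζ/√(1−ζ²)) = 100·exp(−π·0.1333/√(1−0.1333²)) ≈ 65.5%.

%OS ≈ 65.5%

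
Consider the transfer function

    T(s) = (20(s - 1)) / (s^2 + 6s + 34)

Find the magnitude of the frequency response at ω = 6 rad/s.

Substitute s = j6: numerator = -20 + j120, denominator = -2 + j36.
|T(j6)| = |-20 + j120| / |-2 + j36| = 121.66 / 36.056 ≈ 3.374.

|T(j6)| ≈ 3.374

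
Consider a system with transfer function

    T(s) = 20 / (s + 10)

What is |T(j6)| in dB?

Substitute s = j6: numerator = 20, denominator = 10 + j6.
|T(j6)| = |20| / |10 + j6| = 20 / 11.662 ≈ 1.715.
In decibels: 20·log₁₀(1.715) ≈ 4.69 dB.

|T(j6)|_dB ≈ 4.69 dB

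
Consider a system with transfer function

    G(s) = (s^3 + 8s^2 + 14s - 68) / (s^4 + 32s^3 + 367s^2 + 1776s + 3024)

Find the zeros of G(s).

s = 2, -5 + 3j, -5 - 3j

Set the numerator to zero: s^3 + 8s^2 + 14s - 68 = 0.
Factoring: (s - 2)(s^2 + 10s + 34) = 0.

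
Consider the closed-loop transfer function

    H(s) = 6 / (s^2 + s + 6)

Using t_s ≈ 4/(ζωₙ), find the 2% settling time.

Comparing s^2 + s + 6 to s^2 + 2ζωₙs + ωₙ²: ωₙ = √6 ≈ 2.449 rad/s and ζ = 1/(2·√6) ≈ 0.2041.
ζωₙ = 1/2 = 0.5, so t_s ≈ 4/(ζωₙ) = 4/0.5 = 8 s.

t_s ≈ 8 s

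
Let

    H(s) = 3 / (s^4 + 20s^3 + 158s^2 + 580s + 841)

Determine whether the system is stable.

stable

The denominator s^4 + 20s^3 + 158s^2 + 580s + 841 factors as (s^2 + 10s + 29)(s^2 + 10s + 29), giving poles at s = -5 + 2j, -5 - 2j, -5 + 2j, -5 - 2j.
Since all poles lie strictly in the left half-plane, the system is stable.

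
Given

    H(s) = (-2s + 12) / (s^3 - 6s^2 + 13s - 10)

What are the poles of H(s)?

The poles are the roots of the denominator s^3 - 6s^2 + 13s - 10 = 0.
Trying s = 2: the polynomial evaluates to 0, so (s - 2) is a factor.
Dividing out leaves s^2 - 4s + 5 = 0.
The quadratic formula then gives s = 2 ± 1j.

s = 2 + j, 2 - j, 2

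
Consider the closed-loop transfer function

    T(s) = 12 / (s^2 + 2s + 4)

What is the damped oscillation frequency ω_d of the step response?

ω_d ≈ 1.732 rad/s

Comparing s^2 + 2s + 4 to s^2 + 2ζωₙs + ωₙ²: ωₙ = 2 rad/s and ζ = 2/(2·2) = 0.5.
ζωₙ = 2/2 = 1, so ω_d = ωₙ√(1−ζ²) = √(ωₙ² − (ζωₙ)²) = √(4 − 1²) = √3 ≈ 1.732 rad/s.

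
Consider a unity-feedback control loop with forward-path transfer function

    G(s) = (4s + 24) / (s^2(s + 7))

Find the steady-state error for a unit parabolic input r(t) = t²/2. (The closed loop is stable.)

G(s) has 2 poles at the origin.
This is a Type 2 system. Ka = lim_{s→0} s^2·G(s) = 24/7.
e_ss = 1/Ka = 1/(24/7) = 7/24 ≈ 0.2917.

e_ss = 0.2917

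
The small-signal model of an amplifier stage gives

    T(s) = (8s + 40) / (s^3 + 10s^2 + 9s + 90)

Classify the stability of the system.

marginally stable

The denominator s^3 + 10s^2 + 9s + 90 factors as (s^2 + 9)(s + 10), giving poles at s = ±3j, -10.
Since the simple pole(s) at s = ±3j lie on the jω-axis with none in the right half-plane, the system is marginally stable.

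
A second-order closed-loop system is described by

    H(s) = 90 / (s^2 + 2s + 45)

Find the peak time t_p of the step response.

t_p ≈ 0.4736 s

Comparing s^2 + 2s + 45 to s^2 + 2ζωₙs + ωₙ²: ωₙ = √45 ≈ 6.708 rad/s and ζ = 2/(2·√45) ≈ 0.1491.
ζωₙ = 2/2 = 1, so ω_d = ωₙ√(1−ζ²) = √(ωₙ² − (ζωₙ)²) = √(45 − 1²) = √44 ≈ 6.633 rad/s.
t_p = π/ω_d = π/6.633 ≈ 0.4736 s.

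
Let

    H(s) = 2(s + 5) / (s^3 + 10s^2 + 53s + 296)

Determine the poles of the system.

s = -1 + 6j, -1 - 6j, -8

The poles are the roots of the denominator s^3 + 10s^2 + 53s + 296 = 0.
Trying s = -8: the polynomial evaluates to 0, so (s + 8) is a factor.
Dividing out leaves s^2 + 2s + 37 = 0.
The quadratic formula then gives s = -1 ± 6j.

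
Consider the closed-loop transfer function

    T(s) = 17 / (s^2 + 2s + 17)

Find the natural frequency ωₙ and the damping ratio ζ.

Compare the denominator to the standard form s^2 + 2ζωₙs + ωₙ².
ωₙ² = 17, so ωₙ = √17 ≈ 4.123 rad/s.
2ζωₙ = 2, so ζ = 2/(2·√17) ≈ 0.2425.
With ζ = 0.2425 the response is underdamped.

ωₙ ≈ 4.123 rad/s, ζ ≈ 0.2425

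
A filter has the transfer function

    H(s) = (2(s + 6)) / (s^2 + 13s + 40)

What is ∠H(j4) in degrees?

∠H(j4) ≈ -31.53°

At s = j4: numerator = 12 + j8, denominator = 24 + j52.
∠H = ∠num − ∠den = 33.690° − (65.225°) = -31.53°.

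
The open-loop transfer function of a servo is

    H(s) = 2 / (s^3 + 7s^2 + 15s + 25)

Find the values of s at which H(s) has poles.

The poles are the roots of the denominator s^3 + 7s^2 + 15s + 25 = 0.
Trying s = -5: the polynomial evaluates to 0, so (s + 5) is a factor.
Dividing out leaves s^2 + 2s + 5 = 0.
The quadratic formula then gives s = -1 ± 2j.

s = -1 + 2j, -1 - 2j, -5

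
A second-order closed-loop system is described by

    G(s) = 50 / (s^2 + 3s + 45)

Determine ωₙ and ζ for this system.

ωₙ ≈ 6.708 rad/s, ζ ≈ 0.2236

Compare the denominator to the standard form s^2 + 2ζωₙs + ωₙ².
ωₙ² = 45, so ωₙ = √45 ≈ 6.708 rad/s.
2ζωₙ = 3, so ζ = 3/(2·√45) ≈ 0.2236.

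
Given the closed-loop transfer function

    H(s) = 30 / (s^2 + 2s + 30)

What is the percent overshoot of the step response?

%OS ≈ 55.8%

Comparing s^2 + 2s + 30 to s^2 + 2ζωₙs + ωₙ²: ωₙ = √30 ≈ 5.477 rad/s and ζ = 2/(2·√30) ≈ 0.1826.
%OS = 100·exp(−πζ/√(1−ζ²)) = 100·exp(−π·0.1826/√(1−0.1826²)) ≈ 55.8%.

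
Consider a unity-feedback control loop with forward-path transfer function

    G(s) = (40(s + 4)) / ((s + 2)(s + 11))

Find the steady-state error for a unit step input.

e_ss = 0.1209

G(s) has no poles at the origin.
This is a Type 0 system. Kp = lim_{s→0} G(s) = 160/22 = 80/11.
e_ss = 1/(1 + Kp) = 1/(1 + 80/11) = 11/91 ≈ 0.1209.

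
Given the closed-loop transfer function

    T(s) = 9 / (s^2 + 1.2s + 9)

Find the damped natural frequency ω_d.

Comparing s^2 + 1.2s + 9 to s^2 + 2ζωₙs + ωₙ²: ωₙ = 3 rad/s and ζ = 1.2/(2·3) = 0.2.
ζωₙ = 1.2/2 = 0.6, so ω_d = ωₙ√(1−ζ²) = √(ωₙ² − (ζωₙ)²) = √(9 − 0.6²) = √8.64 ≈ 2.939 rad/s.

ω_d ≈ 2.939 rad/s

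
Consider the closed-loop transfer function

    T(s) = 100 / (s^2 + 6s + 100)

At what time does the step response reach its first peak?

Comparing s^2 + 6s + 100 to s^2 + 2ζωₙs + ωₙ²: ωₙ = 10 rad/s and ζ = 6/(2·10) = 0.3.
ζωₙ = 6/2 = 3, so ω_d = ωₙ√(1−ζ²) = √(ωₙ² − (ζωₙ)²) = √(100 − 3²) = √91 ≈ 9.539 rad/s.
t_p = π/ω_d = π/9.539 ≈ 0.3293 s.

t_p ≈ 0.3293 s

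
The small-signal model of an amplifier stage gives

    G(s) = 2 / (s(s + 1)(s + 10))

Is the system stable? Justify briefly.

marginally stable

The poles can be read from the denominator factors: s = 0, -1, -10.
Since the simple pole(s) at s = 0 lie on the jω-axis with none in the right half-plane, the system is marginally stable.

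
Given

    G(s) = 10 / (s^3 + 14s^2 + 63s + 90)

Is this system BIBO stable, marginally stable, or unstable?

stable

The denominator s^3 + 14s^2 + 63s + 90 factors as (s + 3)(s + 6)(s + 5), giving poles at s = -3, -6, -5.
Since all poles lie strictly in the left half-plane, the system is stable.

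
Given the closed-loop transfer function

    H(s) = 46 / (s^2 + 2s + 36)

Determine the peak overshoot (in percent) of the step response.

Comparing s^2 + 2s + 36 to s^2 + 2ζωₙs + ωₙ²: ωₙ = 6 rad/s and ζ = 2/(2·6) ≈ 0.1667.
%OS = 100·exp(−πζ/√(1−ζ²)) = 100·exp(−π·0.1667/√(1−0.1667²)) ≈ 58.8%.

%OS ≈ 58.8%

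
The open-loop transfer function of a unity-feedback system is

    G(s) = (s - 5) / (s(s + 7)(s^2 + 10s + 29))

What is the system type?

Type 1

The denominator has 1 factor of s at the origin (free integrator), so this is a Type 1 system.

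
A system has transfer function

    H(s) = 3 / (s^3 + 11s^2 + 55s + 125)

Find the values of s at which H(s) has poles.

The poles are the roots of the denominator s^3 + 11s^2 + 55s + 125 = 0.
Trying s = -5: the polynomial evaluates to 0, so (s + 5) is a factor.
Dividing out leaves s^2 + 6s + 25 = 0.
The quadratic formula then gives s = -3 ± 4j.

s = -3 ± 4j, -5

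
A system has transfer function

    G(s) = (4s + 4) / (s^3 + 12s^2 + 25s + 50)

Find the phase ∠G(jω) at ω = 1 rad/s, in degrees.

At s = j1: numerator = 4 + j4, denominator = 38 + j24.
∠G = ∠num − ∠den = 45° − (32.276°) = 12.72°.

∠G(j1) ≈ 12.72°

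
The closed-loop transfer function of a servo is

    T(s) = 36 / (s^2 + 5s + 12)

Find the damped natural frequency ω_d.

ω_d ≈ 2.398 rad/s

Comparing s^2 + 5s + 12 to s^2 + 2ζωₙs + ωₙ²: ωₙ = √12 ≈ 3.464 rad/s and ζ = 5/(2·√12) ≈ 0.7217.
ζωₙ = 5/2 = 2.5, so ω_d = ωₙ√(1−ζ²) = √(ωₙ² − (ζωₙ)²) = √(12 − 2.5²) = √5.75 ≈ 2.398 rad/s.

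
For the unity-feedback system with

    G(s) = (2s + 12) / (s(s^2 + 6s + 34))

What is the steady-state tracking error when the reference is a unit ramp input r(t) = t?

e_ss = 2.833

G(s) has one pole at the origin.
This is a Type 1 system. Kv = lim_{s→0} s·G(s) = 12/34 = 6/17.
e_ss = 1/Kv = 1/(6/17) = 17/6 ≈ 2.833.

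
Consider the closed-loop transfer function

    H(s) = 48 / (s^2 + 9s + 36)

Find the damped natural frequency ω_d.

Comparing s^2 + 9s + 36 to s^2 + 2ζωₙs + ωₙ²: ωₙ = 6 rad/s and ζ = 9/(2·6) = 0.75.
ζωₙ = 9/2 = 4.5, so ω_d = ωₙ√(1−ζ²) = √(ωₙ² − (ζωₙ)²) = √(36 − 4.5²) = √15.75 ≈ 3.969 rad/s.

ω_d ≈ 3.969 rad/s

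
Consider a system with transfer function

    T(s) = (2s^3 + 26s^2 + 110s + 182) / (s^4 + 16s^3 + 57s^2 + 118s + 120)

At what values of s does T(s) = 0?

s = -3 ± 2j, -7

Set the numerator to zero: 2s^3 + 26s^2 + 110s + 182 = 0, i.e. 2·(s^3 + 13s^2 + 55s + 91) = 0.
Factoring: (s^2 + 6s + 13)(s + 7) = 0.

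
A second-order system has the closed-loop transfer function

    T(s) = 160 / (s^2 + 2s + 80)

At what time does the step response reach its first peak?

Comparing s^2 + 2s + 80 to s^2 + 2ζωₙs + ωₙ²: ωₙ = √80 ≈ 8.944 rad/s and ζ = 2/(2·√80) ≈ 0.1118.
ζωₙ = 2/2 = 1, so ω_d = ωₙ√(1−ζ²) = √(ωₙ² − (ζωₙ)²) = √(80 − 1²) = √79 ≈ 8.888 rad/s.
t_p = π/ω_d = π/8.888 ≈ 0.3535 s.

t_p ≈ 0.3535 s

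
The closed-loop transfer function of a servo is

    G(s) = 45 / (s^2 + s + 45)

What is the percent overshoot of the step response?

Comparing s^2 + s + 45 to s^2 + 2ζωₙs + ωₙ²: ωₙ = √45 ≈ 6.708 rad/s and ζ = 1/(2·√45) ≈ 0.07454.
%OS = 100·exp(−πζ/√(1−ζ²)) = 100·exp(−π·0.07454/√(1−0.07454²)) ≈ 79.1%.

%OS ≈ 79.1%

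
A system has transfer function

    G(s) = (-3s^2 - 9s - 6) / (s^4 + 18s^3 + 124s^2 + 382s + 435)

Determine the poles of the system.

The poles are the roots of the denominator s^4 + 18s^3 + 124s^2 + 382s + 435 = 0.
Trying s = -5: the polynomial evaluates to 0, so (s + 5) is a factor.
Dividing out leaves s^3 + 13s^2 + 59s + 87 = 0.
This factors further as (s + 3)(s^2 + 10s + 29) = 0.

s = -5, -3, -5 + 2j, -5 - 2j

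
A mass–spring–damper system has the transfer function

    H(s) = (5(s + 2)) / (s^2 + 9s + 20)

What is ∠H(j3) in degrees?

At s = j3: numerator = 10 + j15, denominator = 11 + j27.
∠H = ∠num − ∠den = 56.310° − (67.834°) = -11.52°.

∠H(j3) ≈ -11.52°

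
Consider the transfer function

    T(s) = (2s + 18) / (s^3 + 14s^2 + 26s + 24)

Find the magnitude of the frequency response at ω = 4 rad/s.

Substitute s = j4: numerator = 18 + j8, denominator = -200 + j40.
|T(j4)| = |18 + j8| / |-200 + j40| = 19.698 / 203.96 ≈ 0.09658.

|T(j4)| ≈ 0.09658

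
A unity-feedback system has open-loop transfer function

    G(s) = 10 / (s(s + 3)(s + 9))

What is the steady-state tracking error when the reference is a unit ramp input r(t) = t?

e_ss = 2.700

G(s) has one pole at the origin.
This is a Type 1 system. Kv = lim_{s→0} s·G(s) = 10/27.
e_ss = 1/Kv = 1/(10/27) = 27/10 ≈ 2.700.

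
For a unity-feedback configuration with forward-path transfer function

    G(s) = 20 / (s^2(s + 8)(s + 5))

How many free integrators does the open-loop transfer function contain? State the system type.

The denominator has 2 factors of s at the origin (free integrators), so this is a Type 2 system.

Type 2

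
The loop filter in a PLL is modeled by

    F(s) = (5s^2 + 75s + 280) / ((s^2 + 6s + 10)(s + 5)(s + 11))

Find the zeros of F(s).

Set the numerator to zero: 5s^2 + 75s + 280 = 0, i.e. 5·(s^2 + 15s + 56) = 0.
Factoring: (s + 8)(s + 7) = 0.

s = -8, -7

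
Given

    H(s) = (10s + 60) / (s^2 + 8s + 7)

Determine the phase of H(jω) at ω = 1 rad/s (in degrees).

∠H(j1) ≈ -43.67°

At s = j1: numerator = 60 + j10, denominator = 6 + j8.
∠H = ∠num − ∠den = 9.4623° − (53.130°) = -43.67°.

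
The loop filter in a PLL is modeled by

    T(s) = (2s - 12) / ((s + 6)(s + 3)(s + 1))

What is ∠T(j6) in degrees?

∠T(j6) ≈ -53.97°

At s = j6: numerator = -12 + j12, denominator = -342 - j54.
∠T = ∠num − ∠den = 135° − (-171.03°) = 306.0°, which wraps to -53.97°.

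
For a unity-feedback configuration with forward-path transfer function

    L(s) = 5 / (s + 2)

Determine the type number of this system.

Type 0

The denominator has no factor of s at the origin — no free integrator — so this is a Type 0 system.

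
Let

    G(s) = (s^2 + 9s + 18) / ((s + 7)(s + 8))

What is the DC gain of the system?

G(0) = 9/28 ≈ 0.3214

Set s = 0: G(0) = (18) / (56) = 9/28.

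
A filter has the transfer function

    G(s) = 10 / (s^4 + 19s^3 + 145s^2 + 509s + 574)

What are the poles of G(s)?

The poles are the roots of the denominator s^4 + 19s^3 + 145s^2 + 509s + 574 = 0.
Trying s = -2: the polynomial evaluates to 0, so (s + 2) is a factor.
Dividing out leaves s^3 + 17s^2 + 111s + 287 = 0.
This factors further as (s^2 + 10s + 41)(s + 7) = 0.

s = -5 ± 4j, -2, -7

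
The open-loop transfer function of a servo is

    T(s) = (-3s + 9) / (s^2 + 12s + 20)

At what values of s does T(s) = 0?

Set the numerator to zero: -3s + 9 = 0, i.e. -3·(s - 3) = 0.
So s = 3.

s = 3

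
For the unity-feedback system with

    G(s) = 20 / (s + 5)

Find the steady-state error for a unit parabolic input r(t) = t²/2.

e_ss = ∞

G(s) has no poles at the origin.
This is a Type 0 system; Ka = lim_{s→0} s^2·G(s) = 0, so the steady-state error for a parabola input is infinite.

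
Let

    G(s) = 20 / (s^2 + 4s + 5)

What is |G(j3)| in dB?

|G(j3)|_dB ≈ 3.98 dB

Substitute s = j3: numerator = 20, denominator = -4 + j12.
|G(j3)| = |20| / |-4 + j12| = 20 / 12.649 ≈ 1.581.
In decibels: 20·log₁₀(1.581) ≈ 3.98 dB.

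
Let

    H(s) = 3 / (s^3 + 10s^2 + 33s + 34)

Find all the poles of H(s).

s = -4 + j, -4 - j, -2

The poles are the roots of the denominator s^3 + 10s^2 + 33s + 34 = 0.
Trying s = -2: the polynomial evaluates to 0, so (s + 2) is a factor.
Dividing out leaves s^2 + 8s + 17 = 0.
The quadratic formula then gives s = -4 ± 1j.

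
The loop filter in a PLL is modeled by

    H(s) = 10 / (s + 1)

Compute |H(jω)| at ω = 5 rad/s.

Substitute s = j5: numerator = 10, denominator = 1 + j5.
|H(j5)| = |10| / |1 + j5| = 10 / 5.0990 ≈ 1.961.

|H(j5)| ≈ 1.961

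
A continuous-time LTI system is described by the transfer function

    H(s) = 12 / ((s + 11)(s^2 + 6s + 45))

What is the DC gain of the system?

At s = 0 each factor (s + a) contributes a and each (s^2 + bs + c) contributes c.
H(0) = 12·1 / ((11) · (45)) = 12/495 = 4/165.

H(0) = 4/165 ≈ 0.02424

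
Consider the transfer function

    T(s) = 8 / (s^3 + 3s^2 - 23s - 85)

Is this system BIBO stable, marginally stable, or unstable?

unstable

The denominator s^3 + 3s^2 - 23s - 85 factors as (s^2 + 8s + 17)(s - 5), giving poles at s = -4 + j, -4 - j, 5.
Since the pole(s) at s = 5 lie in the right half-plane, the system is unstable.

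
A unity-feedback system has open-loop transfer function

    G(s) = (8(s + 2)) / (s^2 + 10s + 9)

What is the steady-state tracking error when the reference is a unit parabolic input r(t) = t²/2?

G(s) has no poles at the origin.
This is a Type 0 system; Ka = lim_{s→0} s^2·G(s) = 0, so the steady-state error for a parabola input is infinite.

e_ss = ∞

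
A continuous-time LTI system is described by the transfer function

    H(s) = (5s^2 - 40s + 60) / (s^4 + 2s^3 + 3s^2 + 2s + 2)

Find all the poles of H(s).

s = j, -j, -1 + j, -1 - j

The poles are the roots of the denominator s^4 + 2s^3 + 3s^2 + 2s + 2 = 0.
No real roots exist; factor into two real quadratics: (s^2 + 1)(s^2 + 2s + 2) = 0.
Each quadratic gives a conjugate pair via the quadratic formula.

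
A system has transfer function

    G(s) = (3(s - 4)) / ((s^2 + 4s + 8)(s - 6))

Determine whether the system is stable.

unstable

The poles can be read from the denominator factors: s = -2 + 2j, -2 - 2j, 6.
Since the pole(s) at s = 6 lie in the right half-plane, the system is unstable.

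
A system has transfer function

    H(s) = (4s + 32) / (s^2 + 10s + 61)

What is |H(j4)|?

Substitute s = j4: numerator = 32 + j16, denominator = 45 + j40.
|H(j4)| = |32 + j16| / |45 + j40| = 35.777 / 60.208 ≈ 0.5942.

|H(j4)| ≈ 0.5942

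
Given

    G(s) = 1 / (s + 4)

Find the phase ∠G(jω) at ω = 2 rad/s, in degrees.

∠G(j2) ≈ -26.57°

At s = j2: numerator = 1, denominator = 4 + j2.
∠G = ∠num − ∠den = 0° − (26.565°) = -26.57°.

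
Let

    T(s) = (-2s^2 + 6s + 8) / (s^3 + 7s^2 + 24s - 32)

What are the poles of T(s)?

s = -4 + 4j, -4 - 4j, 1

The poles are the roots of the denominator s^3 + 7s^2 + 24s - 32 = 0.
Trying s = 1: the polynomial evaluates to 0, so (s - 1) is a factor.
Dividing out leaves s^2 + 8s + 32 = 0.
The quadratic formula then gives s = -4 ± 4j.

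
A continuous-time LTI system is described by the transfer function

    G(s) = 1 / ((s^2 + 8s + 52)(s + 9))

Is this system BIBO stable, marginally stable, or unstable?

The poles can be read from the denominator factors: s = -4 ± 6j, -9.
Since all poles lie strictly in the left half-plane, the system is stable.

stable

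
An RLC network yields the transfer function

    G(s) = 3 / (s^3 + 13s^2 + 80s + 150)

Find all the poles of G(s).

s = -5 + 5j, -5 - 5j, -3

The poles are the roots of the denominator s^3 + 13s^2 + 80s + 150 = 0.
Trying s = -3: the polynomial evaluates to 0, so (s + 3) is a factor.
Dividing out leaves s^2 + 10s + 50 = 0.
The quadratic formula then gives s = -5 ± 5j.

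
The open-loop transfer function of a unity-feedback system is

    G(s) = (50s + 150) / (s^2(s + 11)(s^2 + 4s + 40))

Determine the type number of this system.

Type 2

The denominator has 2 factors of s at the origin (free integrators), so this is a Type 2 system.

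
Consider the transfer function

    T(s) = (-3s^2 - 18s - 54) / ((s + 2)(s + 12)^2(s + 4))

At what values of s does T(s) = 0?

s = -3 ± 3j

Set the numerator to zero: -3s^2 - 18s - 54 = 0, i.e. -3·(s^2 + 6s + 18) = 0.
Factoring: (s^2 + 6s + 18) = 0.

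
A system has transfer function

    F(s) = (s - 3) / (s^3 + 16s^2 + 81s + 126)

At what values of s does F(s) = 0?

s = 3

Set the numerator to zero: s - 3 = 0.
So s = 3.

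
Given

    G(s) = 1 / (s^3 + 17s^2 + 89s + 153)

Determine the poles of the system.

s = -4 ± j, -9

The poles are the roots of the denominator s^3 + 17s^2 + 89s + 153 = 0.
Trying s = -9: the polynomial evaluates to 0, so (s + 9) is a factor.
Dividing out leaves s^2 + 8s + 17 = 0.
The quadratic formula then gives s = -4 ± 1j.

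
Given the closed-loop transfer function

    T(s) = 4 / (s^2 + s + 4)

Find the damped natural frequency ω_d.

ω_d ≈ 1.936 rad/s

Comparing s^2 + s + 4 to s^2 + 2ζωₙs + ωₙ²: ωₙ = 2 rad/s and ζ = 1/(2·2) = 0.25.
ζωₙ = 1/2 = 0.5, so ω_d = ωₙ√(1−ζ²) = √(ωₙ² − (ζωₙ)²) = √(4 − 0.5²) = √3.75 ≈ 1.936 rad/s.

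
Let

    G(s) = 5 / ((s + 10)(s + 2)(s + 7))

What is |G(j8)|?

Substitute s = j8: numerator = 5, denominator = -1076 + j320.
|G(j8)| = |5| / |-1076 + j320| = 5 / 1122.6 ≈ 0.004454.

|G(j8)| ≈ 0.004454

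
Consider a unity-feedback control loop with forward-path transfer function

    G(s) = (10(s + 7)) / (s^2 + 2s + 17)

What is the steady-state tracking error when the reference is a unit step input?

e_ss = 0.1954

G(s) has no poles at the origin.
This is a Type 0 system. Kp = lim_{s→0} G(s) = 70/17.
e_ss = 1/(1 + Kp) = 1/(1 + 70/17) = 17/87 ≈ 0.1954.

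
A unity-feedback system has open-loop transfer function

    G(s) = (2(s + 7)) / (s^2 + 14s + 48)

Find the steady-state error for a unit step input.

G(s) has no poles at the origin.
This is a Type 0 system. Kp = lim_{s→0} G(s) = 14/48 = 7/24.
e_ss = 1/(1 + Kp) = 1/(1 + 7/24) = 24/31 ≈ 0.7742.

e_ss = 0.7742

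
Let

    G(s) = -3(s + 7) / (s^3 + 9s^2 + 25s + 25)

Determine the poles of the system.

The poles are the roots of the denominator s^3 + 9s^2 + 25s + 25 = 0.
Trying s = -5: the polynomial evaluates to 0, so (s + 5) is a factor.
Dividing out leaves s^2 + 4s + 5 = 0.
The quadratic formula then gives s = -2 ± 1j.

s = -5, -2 ± j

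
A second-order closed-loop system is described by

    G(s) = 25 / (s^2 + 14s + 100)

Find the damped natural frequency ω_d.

ω_d ≈ 7.141 rad/s

Comparing s^2 + 14s + 100 to s^2 + 2ζωₙs + ωₙ²: ωₙ = 10 rad/s and ζ = 14/(2·10) = 0.7.
ζωₙ = 14/2 = 7, so ω_d = ωₙ√(1−ζ²) = √(ωₙ² − (ζωₙ)²) = √(100 − 7²) = √51 ≈ 7.141 rad/s.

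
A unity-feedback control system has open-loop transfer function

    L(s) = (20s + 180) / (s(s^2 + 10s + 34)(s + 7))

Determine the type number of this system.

The denominator has 1 factor of s at the origin (free integrator), so this is a Type 1 system.

Type 1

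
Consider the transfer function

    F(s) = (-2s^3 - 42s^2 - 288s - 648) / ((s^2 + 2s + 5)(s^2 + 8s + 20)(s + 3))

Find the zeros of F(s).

s = -6, -6, -9

Set the numerator to zero: -2s^3 - 42s^2 - 288s - 648 = 0, i.e. -2·(s^3 + 21s^2 + 144s + 324) = 0.
Factoring: (s + 6)^2(s + 9) = 0.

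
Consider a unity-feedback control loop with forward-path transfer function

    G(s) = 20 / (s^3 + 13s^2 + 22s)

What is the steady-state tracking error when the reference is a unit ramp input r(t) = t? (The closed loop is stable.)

e_ss = 1.100

G(s) has one pole at the origin.
This is a Type 1 system. Kv = lim_{s→0} s·G(s) = 20/22 = 10/11.
e_ss = 1/Kv = 1/(10/11) = 11/10 ≈ 1.100.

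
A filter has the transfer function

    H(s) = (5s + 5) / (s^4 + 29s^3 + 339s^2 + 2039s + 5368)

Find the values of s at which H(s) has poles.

s = -5 + 6j, -5 - 6j, -11, -8

The poles are the roots of the denominator s^4 + 29s^3 + 339s^2 + 2039s + 5368 = 0.
Trying s = -11: the polynomial evaluates to 0, so (s + 11) is a factor.
Dividing out leaves s^3 + 18s^2 + 141s + 488 = 0.
This factors further as (s^2 + 10s + 61)(s + 8) = 0.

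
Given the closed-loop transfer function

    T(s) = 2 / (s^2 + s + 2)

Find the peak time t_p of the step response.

t_p ≈ 2.375 s

Comparing s^2 + s + 2 to s^2 + 2ζωₙs + ωₙ²: ωₙ = √2 ≈ 1.414 rad/s and ζ = 1/(2·√2) ≈ 0.3536.
ζωₙ = 1/2 = 0.5, so ω_d = ωₙ√(1−ζ²) = √(ωₙ² − (ζωₙ)²) = √(2 − 0.5²) = √1.75 ≈ 1.323 rad/s.
t_p = π/ω_d = π/1.323 ≈ 2.375 s.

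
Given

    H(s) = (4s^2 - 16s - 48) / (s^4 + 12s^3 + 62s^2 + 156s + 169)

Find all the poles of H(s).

s = -3 + 2j, -3 - 2j, -3 + 2j, -3 - 2j

The poles are the roots of the denominator s^4 + 12s^3 + 62s^2 + 156s + 169 = 0.
No real roots exist; factor into two real quadratics: (s^2 + 6s + 13)(s^2 + 6s + 13) = 0.
Each quadratic gives a conjugate pair via the quadratic formula.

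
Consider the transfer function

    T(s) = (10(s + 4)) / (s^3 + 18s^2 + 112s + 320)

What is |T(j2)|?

Substitute s = j2: numerator = 40 + j20, denominator = 248 + j216.
|T(j2)| = |40 + j20| / |248 + j216| = 44.721 / 328.88 ≈ 0.1360.

|T(j2)| ≈ 0.1360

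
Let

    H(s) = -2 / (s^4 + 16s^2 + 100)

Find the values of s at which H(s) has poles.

s = 1 ± 3j, -1 ± 3j

The poles are the roots of the denominator s^4 + 16s^2 + 100 = 0.
No real roots exist; factor into two real quadratics: (s^2 - 2s + 10)(s^2 + 2s + 10) = 0.
Each quadratic gives a conjugate pair via the quadratic formula.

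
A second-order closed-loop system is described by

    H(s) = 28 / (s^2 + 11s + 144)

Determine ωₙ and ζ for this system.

Compare the denominator to the standard form s^2 + 2ζωₙs + ωₙ².
ωₙ² = 144, so ωₙ = 12 rad/s.
2ζωₙ = 11, so ζ = 11/(2·12) ≈ 0.4583.

ωₙ = 12 rad/s, ζ ≈ 0.4583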